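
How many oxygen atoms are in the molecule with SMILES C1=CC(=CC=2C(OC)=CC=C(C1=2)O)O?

3

The symbol for oxygen appears 3 times in the SMILES.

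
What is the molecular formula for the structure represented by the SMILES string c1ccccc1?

C6H6

Heavy atoms from the SMILES: 6 C.
Implicit hydrogens by atom environment:
  6 × C (aromatic): 1 H each → 6
  Total hydrogens = 6.
Molecular formula: C6H6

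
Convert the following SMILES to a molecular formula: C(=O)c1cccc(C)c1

C8H8O

Heavy atoms from the SMILES: 8 C, 1 O.
Implicit hydrogens by atom environment:
  4 × C (aromatic): 1 H each → 4
  2 × C (aromatic): no H
  1 × C: 3 H
  1 × C: 1 H
  1 × O: no H
  Total hydrogens = 8.
Molecular formula: C8H8O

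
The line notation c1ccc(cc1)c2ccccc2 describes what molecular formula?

Heavy atoms from the SMILES: 12 C.
Implicit hydrogens by atom environment:
  10 × C (aromatic): 1 H each → 10
  2 × C (aromatic): no H
  Total hydrogens = 10.
Molecular formula: C12H10

C12H10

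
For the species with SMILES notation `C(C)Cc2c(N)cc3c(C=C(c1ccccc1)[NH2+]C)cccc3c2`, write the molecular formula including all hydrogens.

C22H25N2+

Heavy atoms from the SMILES: 22 C, 2 N.
Implicit hydrogens by atom environment:
  10 × C (aromatic): 1 H each → 10
  6 × C (aromatic): no H
  2 × C: 3 H each → 6
  2 × C: 2 H each → 4
  1 × C: 1 H
  1 × C: no H
  1 × N: 2 H
  1 × N (charge +1): 2 H
  Total hydrogens = 25.
Net charge +1.
Molecular formula: C22H25N2+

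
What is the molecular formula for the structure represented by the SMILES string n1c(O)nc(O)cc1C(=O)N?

Heavy atoms from the SMILES: 5 C, 3 N, 3 O.
Implicit hydrogens by atom environment:
  3 × C (aromatic): no H
  2 × N (aromatic): no H
  2 × O: 1 H each → 2
  1 × C (aromatic): 1 H
  1 × C: no H
  1 × N: 2 H
  1 × O: no H
  Total hydrogens = 5.
Molecular formula: C5H5N3O3

C5H5N3O3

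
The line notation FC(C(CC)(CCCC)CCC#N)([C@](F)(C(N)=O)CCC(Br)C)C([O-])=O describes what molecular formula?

C18H28BrF2N2O3-

Heavy atoms from the SMILES: 1 Br, 18 C, 2 F, 2 N, 3 O.
Implicit hydrogens by atom environment:
  8 × C: 2 H each → 16
  6 × C: no H
  3 × C: 3 H each → 9
  2 × F: no H
  2 × O: no H
  1 × Br: no H
  1 × C: 1 H
  1 × N: 2 H
  1 × N: no H
  1 × O (charge -1): no H
  Total hydrogens = 28.
Net charge -1.
Molecular formula: C18H28BrF2N2O3-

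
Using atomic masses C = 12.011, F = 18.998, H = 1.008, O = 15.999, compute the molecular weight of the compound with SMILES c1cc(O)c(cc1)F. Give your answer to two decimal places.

112.10

Molecular formula: C6H5FO.
M = 6×12.011 + 1×18.998 + 5×1.008 + 1×15.999 = 112.10 g/mol.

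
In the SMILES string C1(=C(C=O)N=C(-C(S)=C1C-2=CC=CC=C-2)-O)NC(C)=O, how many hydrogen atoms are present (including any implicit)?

Hydrogens are implicit in SMILES; fill each atom to its normal valence:
  6 × C (aromatic): no H
  5 × C (aromatic): 1 H each → 5
  2 × O: no H
  1 × C: 3 H
  1 × C: 1 H
  1 × C: no H
  1 × N: 1 H
  1 × N (aromatic): no H
  1 × O: 1 H
  1 × S: 1 H
  Total hydrogens = 12.

12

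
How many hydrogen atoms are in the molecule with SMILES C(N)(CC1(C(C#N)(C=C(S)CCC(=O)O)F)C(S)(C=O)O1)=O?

Hydrogens are implicit in SMILES; fill each atom to its normal valence:
  7 × C: no H
  4 × O: no H
  3 × C: 2 H each → 6
  2 × C: 1 H each → 2
  2 × S: 1 H each → 2
  1 × F: no H
  1 × N: 2 H
  1 × N: no H
  1 × O: 1 H
  Total hydrogens = 13.

13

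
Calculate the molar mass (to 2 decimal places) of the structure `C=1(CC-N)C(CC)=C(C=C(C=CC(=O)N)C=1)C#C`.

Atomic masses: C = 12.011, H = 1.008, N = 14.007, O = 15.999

Molecular formula: C15H18N2O.
M = 15×12.011 + 18×1.008 + 2×14.007 + 1×15.999 = 242.32 g/mol.

242.32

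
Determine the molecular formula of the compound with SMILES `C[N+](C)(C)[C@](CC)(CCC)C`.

C10H24N+

Heavy atoms from the SMILES: 10 C, 1 N.
Implicit hydrogens by atom environment:
  6 × C: 3 H each → 18
  3 × C: 2 H each → 6
  1 × C: no H
  1 × N (charge +1): no H
  Total hydrogens = 24.
Net charge +1.
Molecular formula: C10H24N+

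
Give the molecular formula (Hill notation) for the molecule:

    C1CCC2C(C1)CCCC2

Heavy atoms from the SMILES: 10 C.
Implicit hydrogens by atom environment:
  8 × C: 2 H each → 16
  2 × C: 1 H each → 2
  Total hydrogens = 18.
Molecular formula: C10H18

C10H18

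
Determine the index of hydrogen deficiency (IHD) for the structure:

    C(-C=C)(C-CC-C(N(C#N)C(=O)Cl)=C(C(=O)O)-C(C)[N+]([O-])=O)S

Molecular formula from the SMILES: C13H16ClN3O5S.
DoU = (2C + 2 + N − H − X)/2 = (2·13 + 2 + 3 − 16 − 1)/2 = 14/2 = 7.
(Structurally: 0 ring(s) + 7 π bond(s) = 7.)

7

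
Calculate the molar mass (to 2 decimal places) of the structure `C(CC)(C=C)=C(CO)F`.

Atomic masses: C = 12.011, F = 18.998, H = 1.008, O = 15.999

Molecular formula: C7H11FO.
M = 7×12.011 + 1×18.998 + 11×1.008 + 1×15.999 = 130.16 g/mol.

130.16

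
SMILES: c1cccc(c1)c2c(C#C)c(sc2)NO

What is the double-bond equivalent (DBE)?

9

Molecular formula from the SMILES: C12H9NOS.
DoU = (2C + 2 + N − H − X)/2 = (2·12 + 2 + 1 − 9 − 0)/2 = 18/2 = 9.
(Structurally: 2 ring(s) + 7 π bond(s) = 9.)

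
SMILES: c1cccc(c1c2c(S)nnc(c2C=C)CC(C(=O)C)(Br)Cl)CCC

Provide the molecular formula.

Heavy atoms from the SMILES: 1 Br, 19 C, 1 Cl, 2 N, 1 O, 1 S.
Implicit hydrogens by atom environment:
  6 × C (aromatic): no H
  4 × C: 2 H each → 8
  4 × C (aromatic): 1 H each → 4
  2 × C: 3 H each → 6
  2 × C: no H
  2 × N (aromatic): no H
  1 × Br: no H
  1 × C: 1 H
  1 × Cl: no H
  1 × O: no H
  1 × S: 1 H
  Total hydrogens = 20.
Molecular formula: C19H20BrClN2OS

C19H20BrClN2OS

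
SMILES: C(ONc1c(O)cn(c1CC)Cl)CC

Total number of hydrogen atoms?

15

Hydrogens are implicit in SMILES; fill each atom to its normal valence:
  3 × C: 2 H each → 6
  3 × C (aromatic): no H
  2 × C: 3 H each → 6
  1 × C (aromatic): 1 H
  1 × Cl: no H
  1 × N: 1 H
  1 × N (aromatic): no H
  1 × O: 1 H
  1 × O: no H
  Total hydrogens = 15.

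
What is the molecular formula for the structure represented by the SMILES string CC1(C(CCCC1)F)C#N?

C8H12FN

Heavy atoms from the SMILES: 8 C, 1 F, 1 N.
Implicit hydrogens by atom environment:
  4 × C: 2 H each → 8
  2 × C: no H
  1 × C: 3 H
  1 × C: 1 H
  1 × F: no H
  1 × N: no H
  Total hydrogens = 12.
Molecular formula: C8H12FN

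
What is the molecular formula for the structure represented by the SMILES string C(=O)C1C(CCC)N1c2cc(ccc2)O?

Heavy atoms from the SMILES: 12 C, 1 N, 2 O.
Implicit hydrogens by atom environment:
  4 × C (aromatic): 1 H each → 4
  3 × C: 1 H each → 3
  2 × C: 2 H each → 4
  2 × C (aromatic): no H
  1 × C: 3 H
  1 × N: no H
  1 × O: 1 H
  1 × O: no H
  Total hydrogens = 15.
Molecular formula: C12H15NO2

C12H15NO2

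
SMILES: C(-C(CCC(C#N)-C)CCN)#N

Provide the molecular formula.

C9H15N3

Heavy atoms from the SMILES: 9 C, 3 N.
Implicit hydrogens by atom environment:
  4 × C: 2 H each → 8
  2 × C: 1 H each → 2
  2 × C: no H
  2 × N: no H
  1 × C: 3 H
  1 × N: 2 H
  Total hydrogens = 15.
Molecular formula: C9H15N3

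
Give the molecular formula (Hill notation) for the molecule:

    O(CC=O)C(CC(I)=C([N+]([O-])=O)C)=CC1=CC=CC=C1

C14H14INO4

Heavy atoms from the SMILES: 14 C, 1 I, 1 N, 4 O.
Implicit hydrogens by atom environment:
  5 × C (aromatic): 1 H each → 5
  3 × C: no H
  3 × O: no H
  2 × C: 2 H each → 4
  2 × C: 1 H each → 2
  1 × C: 3 H
  1 × C (aromatic): no H
  1 × I: no H
  1 × N (charge +1): no H
  1 × O (charge -1): no H
  Total hydrogens = 14.
Molecular formula: C14H14INO4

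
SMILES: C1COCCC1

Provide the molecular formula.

C5H10O

Heavy atoms from the SMILES: 5 C, 1 O.
Implicit hydrogens by atom environment:
  5 × C: 2 H each → 10
  1 × O: no H
  Total hydrogens = 10.
Molecular formula: C5H10O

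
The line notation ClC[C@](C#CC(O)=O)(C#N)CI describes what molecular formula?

Heavy atoms from the SMILES: 7 C, 1 Cl, 1 I, 1 N, 2 O.
Implicit hydrogens by atom environment:
  5 × C: no H
  2 × C: 2 H each → 4
  1 × Cl: no H
  1 × I: no H
  1 × N: no H
  1 × O: 1 H
  1 × O: no H
  Total hydrogens = 5.
Molecular formula: C7H5ClINO2

C7H5ClINO2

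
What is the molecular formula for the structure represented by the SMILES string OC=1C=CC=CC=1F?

Heavy atoms from the SMILES: 6 C, 1 F, 1 O.
Implicit hydrogens by atom environment:
  4 × C (aromatic): 1 H each → 4
  2 × C (aromatic): no H
  1 × F: no H
  1 × O: 1 H
  Total hydrogens = 5.
Molecular formula: C6H5FO

C6H5FO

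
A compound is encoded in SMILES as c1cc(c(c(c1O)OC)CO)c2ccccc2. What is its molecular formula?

C14H14O3

Heavy atoms from the SMILES: 14 C, 3 O.
Implicit hydrogens by atom environment:
  7 × C (aromatic): 1 H each → 7
  5 × C (aromatic): no H
  2 × O: 1 H each → 2
  1 × C: 3 H
  1 × C: 2 H
  1 × O: no H
  Total hydrogens = 14.
Molecular formula: C14H14O3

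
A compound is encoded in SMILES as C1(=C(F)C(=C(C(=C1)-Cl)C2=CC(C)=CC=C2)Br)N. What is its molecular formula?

Heavy atoms from the SMILES: 1 Br, 13 C, 1 Cl, 1 F, 1 N.
Implicit hydrogens by atom environment:
  7 × C (aromatic): no H
  5 × C (aromatic): 1 H each → 5
  1 × Br: no H
  1 × C: 3 H
  1 × Cl: no H
  1 × F: no H
  1 × N: 2 H
  Total hydrogens = 10.
Molecular formula: C13H10BrClFN

C13H10BrClFN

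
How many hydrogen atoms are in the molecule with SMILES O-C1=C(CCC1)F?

7

Hydrogens are implicit in SMILES; fill each atom to its normal valence:
  3 × C: 2 H each → 6
  2 × C: no H
  1 × F: no H
  1 × O: 1 H
  Total hydrogens = 7.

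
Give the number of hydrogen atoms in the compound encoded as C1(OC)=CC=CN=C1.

Hydrogens are implicit in SMILES; fill each atom to its normal valence:
  4 × C (aromatic): 1 H each → 4
  1 × C: 3 H
  1 × C (aromatic): no H
  1 × N (aromatic): no H
  1 × O: no H
  Total hydrogens = 7.

7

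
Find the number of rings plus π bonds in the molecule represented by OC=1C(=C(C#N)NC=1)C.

5

Molecular formula from the SMILES: C6H6N2O.
DoU = (2C + 2 + N − H − X)/2 = (2·6 + 2 + 2 − 6 − 0)/2 = 10/2 = 5.
(Structurally: 1 ring(s) + 4 π bond(s) = 5.)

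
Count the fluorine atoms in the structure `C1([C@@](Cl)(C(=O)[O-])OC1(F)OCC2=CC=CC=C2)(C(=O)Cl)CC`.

1

The symbol for fluorine appears 1 time in the SMILES.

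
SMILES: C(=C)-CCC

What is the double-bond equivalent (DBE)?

1

Molecular formula from the SMILES: C5H10.
DoU = (2C + 2 + N − H − X)/2 = (2·5 + 2 + 0 − 10 − 0)/2 = 2/2 = 1.
(Structurally: 0 ring(s) + 1 π bond(s) = 1.)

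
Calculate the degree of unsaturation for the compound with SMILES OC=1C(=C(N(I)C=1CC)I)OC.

Molecular formula from the SMILES: C7H9I2NO2.
DoU = (2C + 2 + N − H − X)/2 = (2·7 + 2 + 1 − 9 − 2)/2 = 6/2 = 3.
(Structurally: 1 ring(s) + 2 π bond(s) = 3.)

3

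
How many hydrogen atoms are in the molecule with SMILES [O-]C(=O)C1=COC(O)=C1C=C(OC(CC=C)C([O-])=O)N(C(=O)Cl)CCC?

Hydrogens are implicit in SMILES; fill each atom to its normal valence:
  4 × C: 2 H each → 8
  4 × C: no H
  4 × O: no H
  3 × C: 1 H each → 3
  3 × C (aromatic): no H
  2 × O (charge -1): no H
  1 × C: 3 H
  1 × C (aromatic): 1 H
  1 × Cl: no H
  1 × N: no H
  1 × O: 1 H
  1 × O (aromatic): no H
  Total hydrogens = 16.

16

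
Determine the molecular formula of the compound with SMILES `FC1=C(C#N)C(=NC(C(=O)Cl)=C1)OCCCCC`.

C12H12ClFN2O2

Heavy atoms from the SMILES: 12 C, 1 Cl, 1 F, 2 N, 2 O.
Implicit hydrogens by atom environment:
  4 × C: 2 H each → 8
  4 × C (aromatic): no H
  2 × C: no H
  2 × O: no H
  1 × C: 3 H
  1 × C (aromatic): 1 H
  1 × Cl: no H
  1 × F: no H
  1 × N (aromatic): no H
  1 × N: no H
  Total hydrogens = 12.
Molecular formula: C12H12ClFN2O2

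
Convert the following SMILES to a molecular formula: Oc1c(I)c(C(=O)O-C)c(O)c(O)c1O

Heavy atoms from the SMILES: 8 C, 1 I, 6 O.
Implicit hydrogens by atom environment:
  6 × C (aromatic): no H
  4 × O: 1 H each → 4
  2 × O: no H
  1 × C: 3 H
  1 × C: no H
  1 × I: no H
  Total hydrogens = 7.
Molecular formula: C8H7IO6

C8H7IO6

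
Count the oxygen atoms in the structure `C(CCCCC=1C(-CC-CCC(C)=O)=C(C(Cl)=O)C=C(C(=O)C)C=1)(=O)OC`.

5

The symbol for oxygen appears 5 times in the SMILES.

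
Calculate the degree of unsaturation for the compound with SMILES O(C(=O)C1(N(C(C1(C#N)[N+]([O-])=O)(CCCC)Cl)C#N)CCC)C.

7

Molecular formula from the SMILES: C14H19ClN4O4.
DoU = (2C + 2 + N − H − X)/2 = (2·14 + 2 + 4 − 19 − 1)/2 = 14/2 = 7.
(Structurally: 1 ring(s) + 6 π bond(s) = 7.)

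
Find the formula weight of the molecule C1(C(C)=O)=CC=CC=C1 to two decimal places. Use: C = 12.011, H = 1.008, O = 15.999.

120.15

Molecular formula: C8H8O.
M = 8×12.011 + 8×1.008 + 1×15.999 = 120.15 g/mol.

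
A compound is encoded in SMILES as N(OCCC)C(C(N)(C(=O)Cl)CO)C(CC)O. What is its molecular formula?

C10H21ClN2O4

Heavy atoms from the SMILES: 10 C, 1 Cl, 2 N, 4 O.
Implicit hydrogens by atom environment:
  4 × C: 2 H each → 8
  2 × C: 3 H each → 6
  2 × C: 1 H each → 2
  2 × C: no H
  2 × O: 1 H each → 2
  2 × O: no H
  1 × Cl: no H
  1 × N: 2 H
  1 × N: 1 H
  Total hydrogens = 21.
Molecular formula: C10H21ClN2O4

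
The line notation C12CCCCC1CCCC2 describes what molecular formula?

C10H18

Heavy atoms from the SMILES: 10 C.
Implicit hydrogens by atom environment:
  8 × C: 2 H each → 16
  2 × C: 1 H each → 2
  Total hydrogens = 18.
Molecular formula: C10H18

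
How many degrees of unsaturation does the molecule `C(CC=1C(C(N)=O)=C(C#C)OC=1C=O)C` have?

Molecular formula from the SMILES: C11H11NO3.
DoU = (2C + 2 + N − H − X)/2 = (2·11 + 2 + 1 − 11 − 0)/2 = 14/2 = 7.
(Structurally: 1 ring(s) + 6 π bond(s) = 7.)

7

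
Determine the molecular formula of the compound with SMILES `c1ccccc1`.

Heavy atoms from the SMILES: 6 C.
Implicit hydrogens by atom environment:
  6 × C (aromatic): 1 H each → 6
  Total hydrogens = 6.
Molecular formula: C6H6

C6H6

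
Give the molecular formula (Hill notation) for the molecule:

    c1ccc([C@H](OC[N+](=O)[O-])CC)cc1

C10H13NO3

Heavy atoms from the SMILES: 10 C, 1 N, 3 O.
Implicit hydrogens by atom environment:
  5 × C (aromatic): 1 H each → 5
  2 × C: 2 H each → 4
  2 × O: no H
  1 × C: 3 H
  1 × C: 1 H
  1 × C (aromatic): no H
  1 × N (charge +1): no H
  1 × O (charge -1): no H
  Total hydrogens = 13.
Molecular formula: C10H13NO3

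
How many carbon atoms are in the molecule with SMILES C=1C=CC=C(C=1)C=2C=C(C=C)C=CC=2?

14

The symbol for carbon appears 14 times in the SMILES.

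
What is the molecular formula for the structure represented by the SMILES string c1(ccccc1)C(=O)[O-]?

C7H5O2-

Heavy atoms from the SMILES: 7 C, 2 O.
Implicit hydrogens by atom environment:
  5 × C (aromatic): 1 H each → 5
  1 × C (aromatic): no H
  1 × C: no H
  1 × O: no H
  1 × O (charge -1): no H
  Total hydrogens = 5.
Net charge -1.
Molecular formula: C7H5O2-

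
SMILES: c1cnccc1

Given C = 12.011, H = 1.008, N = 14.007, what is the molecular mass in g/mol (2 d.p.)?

79.10

Molecular formula: C5H5N.
M = 5×12.011 + 5×1.008 + 1×14.007 = 79.10 g/mol.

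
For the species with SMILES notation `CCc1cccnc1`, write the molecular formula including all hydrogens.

C7H9N

Heavy atoms from the SMILES: 7 C, 1 N.
Implicit hydrogens by atom environment:
  4 × C (aromatic): 1 H each → 4
  1 × C: 3 H
  1 × C: 2 H
  1 × C (aromatic): no H
  1 × N (aromatic): no H
  Total hydrogens = 9.
Molecular formula: C7H9N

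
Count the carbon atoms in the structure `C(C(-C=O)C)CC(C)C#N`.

The symbol for carbon appears 8 times in the SMILES.

8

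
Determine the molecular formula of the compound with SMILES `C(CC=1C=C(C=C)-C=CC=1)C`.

Heavy atoms from the SMILES: 11 C.
Implicit hydrogens by atom environment:
  4 × C (aromatic): 1 H each → 4
  3 × C: 2 H each → 6
  2 × C (aromatic): no H
  1 × C: 3 H
  1 × C: 1 H
  Total hydrogens = 14.
Molecular formula: C11H14

C11H14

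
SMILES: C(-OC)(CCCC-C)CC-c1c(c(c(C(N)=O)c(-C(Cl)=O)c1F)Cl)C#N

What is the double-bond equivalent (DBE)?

8

Molecular formula from the SMILES: C18H21Cl2FN2O3.
DoU = (2C + 2 + N − H − X)/2 = (2·18 + 2 + 2 − 21 − 3)/2 = 16/2 = 8.
(Structurally: 1 ring(s) + 7 π bond(s) = 8.)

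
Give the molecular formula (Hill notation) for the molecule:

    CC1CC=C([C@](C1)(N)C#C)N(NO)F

C9H14FN3O

Heavy atoms from the SMILES: 9 C, 1 F, 3 N, 1 O.
Implicit hydrogens by atom environment:
  3 × C: 1 H each → 3
  3 × C: no H
  2 × C: 2 H each → 4
  1 × C: 3 H
  1 × F: no H
  1 × N: 2 H
  1 × N: 1 H
  1 × N: no H
  1 × O: 1 H
  Total hydrogens = 14.
Molecular formula: C9H14FN3O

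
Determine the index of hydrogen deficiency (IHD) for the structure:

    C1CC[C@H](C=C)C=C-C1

3

Molecular formula from the SMILES: C9H14.
DoU = (2C + 2 + N − H − X)/2 = (2·9 + 2 + 0 − 14 − 0)/2 = 6/2 = 3.
(Structurally: 1 ring(s) + 2 π bond(s) = 3.)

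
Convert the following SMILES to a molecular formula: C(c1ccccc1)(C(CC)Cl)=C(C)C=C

Heavy atoms from the SMILES: 14 C, 1 Cl.
Implicit hydrogens by atom environment:
  5 × C (aromatic): 1 H each → 5
  2 × C: 3 H each → 6
  2 × C: 2 H each → 4
  2 × C: 1 H each → 2
  2 × C: no H
  1 × C (aromatic): no H
  1 × Cl: no H
  Total hydrogens = 17.
Molecular formula: C14H17Cl

C14H17Cl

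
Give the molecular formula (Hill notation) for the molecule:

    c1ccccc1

C6H6

Heavy atoms from the SMILES: 6 C.
Implicit hydrogens by atom environment:
  6 × C (aromatic): 1 H each → 6
  Total hydrogens = 6.
Molecular formula: C6H6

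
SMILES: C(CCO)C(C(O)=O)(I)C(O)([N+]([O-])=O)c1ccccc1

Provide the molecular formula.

C12H14INO6

Heavy atoms from the SMILES: 12 C, 1 I, 1 N, 6 O.
Implicit hydrogens by atom environment:
  5 × C (aromatic): 1 H each → 5
  3 × C: 2 H each → 6
  3 × C: no H
  3 × O: 1 H each → 3
  2 × O: no H
  1 × C (aromatic): no H
  1 × I: no H
  1 × N (charge +1): no H
  1 × O (charge -1): no H
  Total hydrogens = 14.
Molecular formula: C12H14INO6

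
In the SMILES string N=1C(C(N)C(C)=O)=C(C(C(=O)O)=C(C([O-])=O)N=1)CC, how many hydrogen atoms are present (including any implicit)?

Hydrogens are implicit in SMILES; fill each atom to its normal valence:
  4 × C (aromatic): no H
  3 × C: no H
  3 × O: no H
  2 × C: 3 H each → 6
  2 × N (aromatic): no H
  1 × C: 2 H
  1 × C: 1 H
  1 × N: 2 H
  1 × O: 1 H
  1 × O (charge -1): no H
  Total hydrogens = 12.

12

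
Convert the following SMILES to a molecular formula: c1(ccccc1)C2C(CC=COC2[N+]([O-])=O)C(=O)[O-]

Heavy atoms from the SMILES: 13 C, 1 N, 5 O.
Implicit hydrogens by atom environment:
  5 × C: 1 H each → 5
  5 × C (aromatic): 1 H each → 5
  3 × O: no H
  2 × O (charge -1): no H
  1 × C: 2 H
  1 × C: no H
  1 × C (aromatic): no H
  1 × N (charge +1): no H
  Total hydrogens = 12.
Net charge -1.
Molecular formula: C13H12NO5-

C13H12NO5-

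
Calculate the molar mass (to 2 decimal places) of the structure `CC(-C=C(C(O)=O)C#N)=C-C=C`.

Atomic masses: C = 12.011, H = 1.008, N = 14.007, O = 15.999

163.18

Molecular formula: C9H9NO2.
M = 9×12.011 + 9×1.008 + 1×14.007 + 2×15.999 = 163.18 g/mol.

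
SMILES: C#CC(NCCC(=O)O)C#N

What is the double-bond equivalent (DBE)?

Molecular formula from the SMILES: C7H8N2O2.
DoU = (2C + 2 + N − H − X)/2 = (2·7 + 2 + 2 − 8 − 0)/2 = 10/2 = 5.
(Structurally: 0 ring(s) + 5 π bond(s) = 5.)

5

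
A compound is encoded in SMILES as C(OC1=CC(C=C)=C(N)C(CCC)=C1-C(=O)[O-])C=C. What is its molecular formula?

C15H18NO3-

Heavy atoms from the SMILES: 15 C, 1 N, 3 O.
Implicit hydrogens by atom environment:
  5 × C: 2 H each → 10
  5 × C (aromatic): no H
  2 × C: 1 H each → 2
  2 × O: no H
  1 × C: 3 H
  1 × C (aromatic): 1 H
  1 × C: no H
  1 × N: 2 H
  1 × O (charge -1): no H
  Total hydrogens = 18.
Net charge -1.
Molecular formula: C15H18NO3-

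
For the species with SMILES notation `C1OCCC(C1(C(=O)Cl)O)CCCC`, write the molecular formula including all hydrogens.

Heavy atoms from the SMILES: 10 C, 1 Cl, 3 O.
Implicit hydrogens by atom environment:
  6 × C: 2 H each → 12
  2 × C: no H
  2 × O: no H
  1 × C: 3 H
  1 × C: 1 H
  1 × Cl: no H
  1 × O: 1 H
  Total hydrogens = 17.
Molecular formula: C10H17ClO3

C10H17ClO3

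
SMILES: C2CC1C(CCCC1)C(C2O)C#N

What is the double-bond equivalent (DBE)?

Molecular formula from the SMILES: C11H17NO.
DoU = (2C + 2 + N − H − X)/2 = (2·11 + 2 + 1 − 17 − 0)/2 = 8/2 = 4.
(Structurally: 2 ring(s) + 2 π bond(s) = 4.)

4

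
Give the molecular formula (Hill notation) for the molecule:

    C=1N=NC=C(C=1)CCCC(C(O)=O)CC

Heavy atoms from the SMILES: 11 C, 2 N, 2 O.
Implicit hydrogens by atom environment:
  4 × C: 2 H each → 8
  3 × C (aromatic): 1 H each → 3
  2 × N (aromatic): no H
  1 × C: 3 H
  1 × C: 1 H
  1 × C (aromatic): no H
  1 × C: no H
  1 × O: 1 H
  1 × O: no H
  Total hydrogens = 16.
Molecular formula: C11H16N2O2

C11H16N2O2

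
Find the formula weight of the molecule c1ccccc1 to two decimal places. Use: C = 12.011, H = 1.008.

78.11

Molecular formula: C6H6.
M = 6×12.011 + 6×1.008 = 78.11 g/mol.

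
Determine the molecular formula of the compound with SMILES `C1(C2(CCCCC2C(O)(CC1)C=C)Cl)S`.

C12H19ClOS

Heavy atoms from the SMILES: 12 C, 1 Cl, 1 O, 1 S.
Implicit hydrogens by atom environment:
  7 × C: 2 H each → 14
  3 × C: 1 H each → 3
  2 × C: no H
  1 × Cl: no H
  1 × O: 1 H
  1 × S: 1 H
  Total hydrogens = 19.
Molecular formula: C12H19ClOS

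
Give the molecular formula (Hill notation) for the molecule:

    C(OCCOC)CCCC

Heavy atoms from the SMILES: 8 C, 2 O.
Implicit hydrogens by atom environment:
  6 × C: 2 H each → 12
  2 × C: 3 H each → 6
  2 × O: no H
  Total hydrogens = 18.
Molecular formula: C8H18O2

C8H18O2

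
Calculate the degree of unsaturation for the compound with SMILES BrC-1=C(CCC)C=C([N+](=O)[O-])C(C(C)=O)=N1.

6

Molecular formula from the SMILES: C10H11BrN2O3.
DoU = (2C + 2 + N − H − X)/2 = (2·10 + 2 + 2 − 11 − 1)/2 = 12/2 = 6.
(Structurally: 1 ring(s) + 5 π bond(s) = 6.)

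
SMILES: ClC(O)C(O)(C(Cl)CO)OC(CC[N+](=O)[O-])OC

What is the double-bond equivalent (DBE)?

1

Molecular formula from the SMILES: C8H15Cl2NO7.
DoU = (2C + 2 + N − H − X)/2 = (2·8 + 2 + 1 − 15 − 2)/2 = 2/2 = 1.
(Structurally: 0 ring(s) + 1 π bond(s) = 1.)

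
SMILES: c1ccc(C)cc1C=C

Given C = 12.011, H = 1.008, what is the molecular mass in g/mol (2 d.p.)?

Molecular formula: C9H10.
M = 9×12.011 + 10×1.008 = 118.18 g/mol.

118.18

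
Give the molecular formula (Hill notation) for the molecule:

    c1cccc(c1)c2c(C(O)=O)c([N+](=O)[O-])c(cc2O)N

Heavy atoms from the SMILES: 13 C, 2 N, 5 O.
Implicit hydrogens by atom environment:
  6 × C (aromatic): 1 H each → 6
  6 × C (aromatic): no H
  2 × O: 1 H each → 2
  2 × O: no H
  1 × C: no H
  1 × N: 2 H
  1 × N (charge +1): no H
  1 × O (charge -1): no H
  Total hydrogens = 10.
Molecular formula: C13H10N2O5

C13H10N2O5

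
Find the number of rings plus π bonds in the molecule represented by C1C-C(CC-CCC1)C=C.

Molecular formula from the SMILES: C10H18.
DoU = (2C + 2 + N − H − X)/2 = (2·10 + 2 + 0 − 18 − 0)/2 = 4/2 = 2.
(Structurally: 1 ring(s) + 1 π bond(s) = 2.)

2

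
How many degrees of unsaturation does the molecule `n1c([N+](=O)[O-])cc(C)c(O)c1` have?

5

Molecular formula from the SMILES: C6H6N2O3.
DoU = (2C + 2 + N − H − X)/2 = (2·6 + 2 + 2 − 6 − 0)/2 = 10/2 = 5.
(Structurally: 1 ring(s) + 4 π bond(s) = 5.)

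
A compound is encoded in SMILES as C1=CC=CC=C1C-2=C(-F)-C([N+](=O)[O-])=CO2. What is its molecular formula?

Heavy atoms from the SMILES: 10 C, 1 F, 1 N, 3 O.
Implicit hydrogens by atom environment:
  6 × C (aromatic): 1 H each → 6
  4 × C (aromatic): no H
  1 × F: no H
  1 × N (charge +1): no H
  1 × O (aromatic): no H
  1 × O: no H
  1 × O (charge -1): no H
  Total hydrogens = 6.
Molecular formula: C10H6FNO3

C10H6FNO3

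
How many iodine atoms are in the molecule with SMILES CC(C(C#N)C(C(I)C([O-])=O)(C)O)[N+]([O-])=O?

1

The symbol for iodine appears 1 time in the SMILES.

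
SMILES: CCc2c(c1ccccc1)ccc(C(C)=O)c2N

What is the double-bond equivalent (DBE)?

9

Molecular formula from the SMILES: C16H17NO.
DoU = (2C + 2 + N − H − X)/2 = (2·16 + 2 + 1 − 17 − 0)/2 = 18/2 = 9.
(Structurally: 2 ring(s) + 7 π bond(s) = 9.)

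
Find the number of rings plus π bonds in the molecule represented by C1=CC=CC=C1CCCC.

4

Molecular formula from the SMILES: C10H14.
DoU = (2C + 2 + N − H − X)/2 = (2·10 + 2 + 0 − 14 − 0)/2 = 8/2 = 4.
(Structurally: 1 ring(s) + 3 π bond(s) = 4.)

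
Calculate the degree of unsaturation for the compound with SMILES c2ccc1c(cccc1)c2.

7

Molecular formula from the SMILES: C10H8.
DoU = (2C + 2 + N − H − X)/2 = (2·10 + 2 + 0 − 8 − 0)/2 = 14/2 = 7.
(Structurally: 2 ring(s) + 5 π bond(s) = 7.)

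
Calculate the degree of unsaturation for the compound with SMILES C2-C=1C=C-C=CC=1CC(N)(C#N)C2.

Molecular formula from the SMILES: C11H12N2.
DoU = (2C + 2 + N − H − X)/2 = (2·11 + 2 + 2 − 12 − 0)/2 = 14/2 = 7.
(Structurally: 2 ring(s) + 5 π bond(s) = 7.)

7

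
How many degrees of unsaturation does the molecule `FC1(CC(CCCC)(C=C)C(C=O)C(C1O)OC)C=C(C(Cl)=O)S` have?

5

Molecular formula from the SMILES: C17H24ClFO4S.
DoU = (2C + 2 + N − H − X)/2 = (2·17 + 2 + 0 − 24 − 2)/2 = 10/2 = 5.
(Structurally: 1 ring(s) + 4 π bond(s) = 5.)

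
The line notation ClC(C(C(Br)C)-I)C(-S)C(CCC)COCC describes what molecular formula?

C12H23BrClIOS

Heavy atoms from the SMILES: 1 Br, 12 C, 1 Cl, 1 I, 1 O, 1 S.
Implicit hydrogens by atom environment:
  5 × C: 1 H each → 5
  4 × C: 2 H each → 8
  3 × C: 3 H each → 9
  1 × Br: no H
  1 × Cl: no H
  1 × I: no H
  1 × O: no H
  1 × S: 1 H
  Total hydrogens = 23.
Molecular formula: C12H23BrClIOS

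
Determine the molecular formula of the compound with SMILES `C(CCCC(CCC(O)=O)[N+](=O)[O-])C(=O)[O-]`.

C9H14NO6-

Heavy atoms from the SMILES: 9 C, 1 N, 6 O.
Implicit hydrogens by atom environment:
  6 × C: 2 H each → 12
  3 × O: no H
  2 × C: no H
  2 × O (charge -1): no H
  1 × C: 1 H
  1 × N (charge +1): no H
  1 × O: 1 H
  Total hydrogens = 14.
Net charge -1.
Molecular formula: C9H14NO6-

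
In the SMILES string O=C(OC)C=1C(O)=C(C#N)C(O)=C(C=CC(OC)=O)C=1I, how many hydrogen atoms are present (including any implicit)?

10

Hydrogens are implicit in SMILES; fill each atom to its normal valence:
  6 × C (aromatic): no H
  4 × O: no H
  3 × C: no H
  2 × C: 3 H each → 6
  2 × C: 1 H each → 2
  2 × O: 1 H each → 2
  1 × I: no H
  1 × N: no H
  Total hydrogens = 10.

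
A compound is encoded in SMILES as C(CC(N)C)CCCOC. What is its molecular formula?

Heavy atoms from the SMILES: 8 C, 1 N, 1 O.
Implicit hydrogens by atom environment:
  5 × C: 2 H each → 10
  2 × C: 3 H each → 6
  1 × C: 1 H
  1 × N: 2 H
  1 × O: no H
  Total hydrogens = 19.
Molecular formula: C8H19NO

C8H19NO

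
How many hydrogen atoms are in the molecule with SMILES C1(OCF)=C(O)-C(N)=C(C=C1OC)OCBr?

Hydrogens are implicit in SMILES; fill each atom to its normal valence:
  5 × C (aromatic): no H
  3 × O: no H
  2 × C: 2 H each → 4
  1 × Br: no H
  1 × C: 3 H
  1 × C (aromatic): 1 H
  1 × F: no H
  1 × N: 2 H
  1 × O: 1 H
  Total hydrogens = 11.

11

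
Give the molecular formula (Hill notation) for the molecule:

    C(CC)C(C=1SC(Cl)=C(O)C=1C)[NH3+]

Heavy atoms from the SMILES: 9 C, 1 Cl, 1 N, 1 O, 1 S.
Implicit hydrogens by atom environment:
  4 × C (aromatic): no H
  2 × C: 3 H each → 6
  2 × C: 2 H each → 4
  1 × C: 1 H
  1 × Cl: no H
  1 × N (charge +1): 3 H
  1 × O: 1 H
  1 × S (aromatic): no H
  Total hydrogens = 15.
Net charge +1.
Molecular formula: C9H15ClNOS+

C9H15ClNOS+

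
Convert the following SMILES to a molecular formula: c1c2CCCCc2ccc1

Heavy atoms from the SMILES: 10 C.
Implicit hydrogens by atom environment:
  4 × C: 2 H each → 8
  4 × C (aromatic): 1 H each → 4
  2 × C (aromatic): no H
  Total hydrogens = 12.
Molecular formula: C10H12

C10H12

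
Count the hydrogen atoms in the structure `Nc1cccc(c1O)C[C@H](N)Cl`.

11

Hydrogens are implicit in SMILES; fill each atom to its normal valence:
  3 × C (aromatic): 1 H each → 3
  3 × C (aromatic): no H
  2 × N: 2 H each → 4
  1 × C: 2 H
  1 × C: 1 H
  1 × Cl: no H
  1 × O: 1 H
  Total hydrogens = 11.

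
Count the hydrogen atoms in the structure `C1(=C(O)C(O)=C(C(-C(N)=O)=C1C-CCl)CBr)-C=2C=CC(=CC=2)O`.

Hydrogens are implicit in SMILES; fill each atom to its normal valence:
  8 × C (aromatic): no H
  4 × C (aromatic): 1 H each → 4
  3 × C: 2 H each → 6
  3 × O: 1 H each → 3
  1 × Br: no H
  1 × C: no H
  1 × Cl: no H
  1 × N: 2 H
  1 × O: no H
  Total hydrogens = 15.

15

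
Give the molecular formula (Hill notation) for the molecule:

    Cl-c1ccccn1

C5H4ClN

Heavy atoms from the SMILES: 5 C, 1 Cl, 1 N.
Implicit hydrogens by atom environment:
  4 × C (aromatic): 1 H each → 4
  1 × C (aromatic): no H
  1 × Cl: no H
  1 × N (aromatic): no H
  Total hydrogens = 4.
Molecular formula: C5H4ClN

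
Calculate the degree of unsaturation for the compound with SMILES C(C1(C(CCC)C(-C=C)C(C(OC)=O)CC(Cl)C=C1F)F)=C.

Molecular formula from the SMILES: C17H23ClF2O2.
DoU = (2C + 2 + N − H − X)/2 = (2·17 + 2 + 0 − 23 − 3)/2 = 10/2 = 5.
(Structurally: 1 ring(s) + 4 π bond(s) = 5.)

5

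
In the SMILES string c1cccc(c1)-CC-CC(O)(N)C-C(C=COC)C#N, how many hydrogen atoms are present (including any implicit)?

Hydrogens are implicit in SMILES; fill each atom to its normal valence:
  5 × C (aromatic): 1 H each → 5
  4 × C: 2 H each → 8
  3 × C: 1 H each → 3
  2 × C: no H
  1 × C: 3 H
  1 × C (aromatic): no H
  1 × N: 2 H
  1 × N: no H
  1 × O: 1 H
  1 × O: no H
  Total hydrogens = 22.

22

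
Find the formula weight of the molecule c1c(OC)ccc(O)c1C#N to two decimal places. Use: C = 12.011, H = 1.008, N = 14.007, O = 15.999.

149.15

Molecular formula: C8H7NO2.
M = 8×12.011 + 7×1.008 + 1×14.007 + 2×15.999 = 149.15 g/mol.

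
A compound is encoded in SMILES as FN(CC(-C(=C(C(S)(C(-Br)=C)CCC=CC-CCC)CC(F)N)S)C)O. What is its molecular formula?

Heavy atoms from the SMILES: 1 Br, 18 C, 2 F, 2 N, 1 O, 2 S.
Implicit hydrogens by atom environment:
  8 × C: 2 H each → 16
  4 × C: 1 H each → 4
  4 × C: no H
  2 × C: 3 H each → 6
  2 × F: no H
  2 × S: 1 H each → 2
  1 × Br: no H
  1 × N: 2 H
  1 × N: no H
  1 × O: 1 H
  Total hydrogens = 31.
Molecular formula: C18H31BrF2N2OS2

C18H31BrF2N2OS2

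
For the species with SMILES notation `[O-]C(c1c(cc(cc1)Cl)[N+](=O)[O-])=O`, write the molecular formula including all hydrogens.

C7H3ClNO4-

Heavy atoms from the SMILES: 7 C, 1 Cl, 1 N, 4 O.
Implicit hydrogens by atom environment:
  3 × C (aromatic): 1 H each → 3
  3 × C (aromatic): no H
  2 × O: no H
  2 × O (charge -1): no H
  1 × C: no H
  1 × Cl: no H
  1 × N (charge +1): no H
  Total hydrogens = 3.
Net charge -1.
Molecular formula: C7H3ClNO4-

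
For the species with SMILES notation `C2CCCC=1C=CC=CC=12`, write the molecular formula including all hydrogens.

C10H12

Heavy atoms from the SMILES: 10 C.
Implicit hydrogens by atom environment:
  4 × C: 2 H each → 8
  4 × C (aromatic): 1 H each → 4
  2 × C (aromatic): no H
  Total hydrogens = 12.
Molecular formula: C10H12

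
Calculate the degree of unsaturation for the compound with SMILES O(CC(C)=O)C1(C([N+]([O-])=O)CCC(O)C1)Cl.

3

Molecular formula from the SMILES: C9H14ClNO5.
DoU = (2C + 2 + N − H − X)/2 = (2·9 + 2 + 1 − 14 − 1)/2 = 6/2 = 3.
(Structurally: 1 ring(s) + 2 π bond(s) = 3.)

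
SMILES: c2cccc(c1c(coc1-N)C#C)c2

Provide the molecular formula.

Heavy atoms from the SMILES: 12 C, 1 N, 1 O.
Implicit hydrogens by atom environment:
  6 × C (aromatic): 1 H each → 6
  4 × C (aromatic): no H
  1 × C: 1 H
  1 × C: no H
  1 × N: 2 H
  1 × O (aromatic): no H
  Total hydrogens = 9.
Molecular formula: C12H9NO

C12H9NO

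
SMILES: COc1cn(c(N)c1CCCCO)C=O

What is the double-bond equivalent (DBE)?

Molecular formula from the SMILES: C10H16N2O3.
DoU = (2C + 2 + N − H − X)/2 = (2·10 + 2 + 2 − 16 − 0)/2 = 8/2 = 4.
(Structurally: 1 ring(s) + 3 π bond(s) = 4.)

4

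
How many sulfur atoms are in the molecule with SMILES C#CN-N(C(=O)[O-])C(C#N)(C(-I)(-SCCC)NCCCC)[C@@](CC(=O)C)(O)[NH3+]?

1

The symbol for sulfur appears 1 time in the SMILES.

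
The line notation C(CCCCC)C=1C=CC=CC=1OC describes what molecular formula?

C13H20O

Heavy atoms from the SMILES: 13 C, 1 O.
Implicit hydrogens by atom environment:
  5 × C: 2 H each → 10
  4 × C (aromatic): 1 H each → 4
  2 × C: 3 H each → 6
  2 × C (aromatic): no H
  1 × O: no H
  Total hydrogens = 20.
Molecular formula: C13H20O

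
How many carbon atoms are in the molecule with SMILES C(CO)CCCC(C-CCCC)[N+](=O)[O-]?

The symbol for carbon appears 11 times in the SMILES.

11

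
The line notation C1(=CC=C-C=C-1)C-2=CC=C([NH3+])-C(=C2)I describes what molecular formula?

C12H11IN+

Heavy atoms from the SMILES: 12 C, 1 I, 1 N.
Implicit hydrogens by atom environment:
  8 × C (aromatic): 1 H each → 8
  4 × C (aromatic): no H
  1 × I: no H
  1 × N (charge +1): 3 H
  Total hydrogens = 11.
Net charge +1.
Molecular formula: C12H11IN+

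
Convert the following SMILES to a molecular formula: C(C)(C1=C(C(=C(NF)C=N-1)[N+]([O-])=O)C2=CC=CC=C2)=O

Heavy atoms from the SMILES: 13 C, 1 F, 3 N, 3 O.
Implicit hydrogens by atom environment:
  6 × C (aromatic): 1 H each → 6
  5 × C (aromatic): no H
  2 × O: no H
  1 × C: 3 H
  1 × C: no H
  1 × F: no H
  1 × N: 1 H
  1 × N (aromatic): no H
  1 × N (charge +1): no H
  1 × O (charge -1): no H
  Total hydrogens = 10.
Molecular formula: C13H10FN3O3

C13H10FN3O3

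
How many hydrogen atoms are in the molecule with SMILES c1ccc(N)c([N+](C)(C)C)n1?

14

Hydrogens are implicit in SMILES; fill each atom to its normal valence:
  3 × C: 3 H each → 9
  3 × C (aromatic): 1 H each → 3
  2 × C (aromatic): no H
  1 × N: 2 H
  1 × N (aromatic): no H
  1 × N (charge +1): no H
  Total hydrogens = 14.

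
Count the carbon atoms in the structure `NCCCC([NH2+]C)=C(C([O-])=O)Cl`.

7

The symbol for carbon appears 7 times in the SMILES. (Cl is a single chlorine, not C + l.)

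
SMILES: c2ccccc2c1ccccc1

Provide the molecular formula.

Heavy atoms from the SMILES: 12 C.
Implicit hydrogens by atom environment:
  10 × C (aromatic): 1 H each → 10
  2 × C (aromatic): no H
  Total hydrogens = 10.
Molecular formula: C12H10

C12H10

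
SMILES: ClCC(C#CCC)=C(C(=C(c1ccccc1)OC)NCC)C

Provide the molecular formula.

Heavy atoms from the SMILES: 19 C, 1 Cl, 1 N, 1 O.
Implicit hydrogens by atom environment:
  6 × C: no H
  5 × C (aromatic): 1 H each → 5
  4 × C: 3 H each → 12
  3 × C: 2 H each → 6
  1 × C (aromatic): no H
  1 × Cl: no H
  1 × N: 1 H
  1 × O: no H
  Total hydrogens = 24.
Molecular formula: C19H24ClNO

C19H24ClNO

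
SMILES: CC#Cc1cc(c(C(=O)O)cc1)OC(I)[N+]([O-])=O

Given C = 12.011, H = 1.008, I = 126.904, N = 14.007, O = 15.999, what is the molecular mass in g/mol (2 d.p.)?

361.09

Molecular formula: C11H8INO5.
M = 11×12.011 + 8×1.008 + 1×126.904 + 1×14.007 + 5×15.999 = 361.09 g/mol.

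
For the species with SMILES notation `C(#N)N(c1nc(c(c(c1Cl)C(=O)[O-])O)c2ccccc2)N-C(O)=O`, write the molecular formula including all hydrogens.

C14H8ClN4O5-

Heavy atoms from the SMILES: 14 C, 1 Cl, 4 N, 5 O.
Implicit hydrogens by atom environment:
  6 × C (aromatic): no H
  5 × C (aromatic): 1 H each → 5
  3 × C: no H
  2 × N: no H
  2 × O: 1 H each → 2
  2 × O: no H
  1 × Cl: no H
  1 × N: 1 H
  1 × N (aromatic): no H
  1 × O (charge -1): no H
  Total hydrogens = 8.
Net charge -1.
Molecular formula: C14H8ClN4O5-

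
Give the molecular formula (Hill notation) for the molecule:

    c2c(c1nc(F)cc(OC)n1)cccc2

C11H9FN2O

Heavy atoms from the SMILES: 11 C, 1 F, 2 N, 1 O.
Implicit hydrogens by atom environment:
  6 × C (aromatic): 1 H each → 6
  4 × C (aromatic): no H
  2 × N (aromatic): no H
  1 × C: 3 H
  1 × F: no H
  1 × O: no H
  Total hydrogens = 9.
Molecular formula: C11H9FN2O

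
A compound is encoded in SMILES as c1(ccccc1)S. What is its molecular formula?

Heavy atoms from the SMILES: 6 C, 1 S.
Implicit hydrogens by atom environment:
  5 × C (aromatic): 1 H each → 5
  1 × C (aromatic): no H
  1 × S: 1 H
  Total hydrogens = 6.
Molecular formula: C6H6S

C6H6S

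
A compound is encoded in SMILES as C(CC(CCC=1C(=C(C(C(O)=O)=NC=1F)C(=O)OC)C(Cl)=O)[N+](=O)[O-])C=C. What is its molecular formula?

C16H16ClFN2O7

Heavy atoms from the SMILES: 16 C, 1 Cl, 1 F, 2 N, 7 O.
Implicit hydrogens by atom environment:
  5 × C: 2 H each → 10
  5 × C (aromatic): no H
  5 × O: no H
  3 × C: no H
  2 × C: 1 H each → 2
  1 × C: 3 H
  1 × Cl: no H
  1 × F: no H
  1 × N (aromatic): no H
  1 × N (charge +1): no H
  1 × O: 1 H
  1 × O (charge -1): no H
  Total hydrogens = 16.
Molecular formula: C16H16ClFN2O7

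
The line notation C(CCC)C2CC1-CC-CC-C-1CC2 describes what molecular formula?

Heavy atoms from the SMILES: 14 C.
Implicit hydrogens by atom environment:
  10 × C: 2 H each → 20
  3 × C: 1 H each → 3
  1 × C: 3 H
  Total hydrogens = 26.
Molecular formula: C14H26

C14H26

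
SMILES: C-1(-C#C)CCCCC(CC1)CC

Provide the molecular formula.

Heavy atoms from the SMILES: 12 C.
Implicit hydrogens by atom environment:
  7 × C: 2 H each → 14
  3 × C: 1 H each → 3
  1 × C: 3 H
  1 × C: no H
  Total hydrogens = 20.
Molecular formula: C12H20

C12H20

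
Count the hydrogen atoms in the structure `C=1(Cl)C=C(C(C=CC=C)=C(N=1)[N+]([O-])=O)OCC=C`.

Hydrogens are implicit in SMILES; fill each atom to its normal valence:
  4 × C: 1 H each → 4
  4 × C (aromatic): no H
  3 × C: 2 H each → 6
  2 × O: no H
  1 × C (aromatic): 1 H
  1 × Cl: no H
  1 × N (aromatic): no H
  1 × N (charge +1): no H
  1 × O (charge -1): no H
  Total hydrogens = 11.

11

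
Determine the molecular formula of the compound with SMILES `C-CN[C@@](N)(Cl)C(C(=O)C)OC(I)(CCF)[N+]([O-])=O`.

Heavy atoms from the SMILES: 9 C, 1 Cl, 1 F, 1 I, 3 N, 4 O.
Implicit hydrogens by atom environment:
  3 × C: 2 H each → 6
  3 × C: no H
  3 × O: no H
  2 × C: 3 H each → 6
  1 × C: 1 H
  1 × Cl: no H
  1 × F: no H
  1 × I: no H
  1 × N: 2 H
  1 × N: 1 H
  1 × N (charge +1): no H
  1 × O (charge -1): no H
  Total hydrogens = 16.
Molecular formula: C9H16ClFIN3O4

C9H16ClFIN3O4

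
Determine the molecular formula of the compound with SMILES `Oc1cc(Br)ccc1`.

Heavy atoms from the SMILES: 1 Br, 6 C, 1 O.
Implicit hydrogens by atom environment:
  4 × C (aromatic): 1 H each → 4
  2 × C (aromatic): no H
  1 × Br: no H
  1 × O: 1 H
  Total hydrogens = 5.
Molecular formula: C6H5BrO

C6H5BrO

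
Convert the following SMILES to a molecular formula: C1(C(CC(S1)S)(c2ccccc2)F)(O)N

C10H12FNOS2

Heavy atoms from the SMILES: 10 C, 1 F, 1 N, 1 O, 2 S.
Implicit hydrogens by atom environment:
  5 × C (aromatic): 1 H each → 5
  2 × C: no H
  1 × C: 2 H
  1 × C: 1 H
  1 × C (aromatic): no H
  1 × F: no H
  1 × N: 2 H
  1 × O: 1 H
  1 × S: 1 H
  1 × S: no H
  Total hydrogens = 12.
Molecular formula: C10H12FNOS2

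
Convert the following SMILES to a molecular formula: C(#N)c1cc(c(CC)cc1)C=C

C11H11N

Heavy atoms from the SMILES: 11 C, 1 N.
Implicit hydrogens by atom environment:
  3 × C (aromatic): 1 H each → 3
  3 × C (aromatic): no H
  2 × C: 2 H each → 4
  1 × C: 3 H
  1 × C: 1 H
  1 × C: no H
  1 × N: no H
  Total hydrogens = 11.
Molecular formula: C11H11N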